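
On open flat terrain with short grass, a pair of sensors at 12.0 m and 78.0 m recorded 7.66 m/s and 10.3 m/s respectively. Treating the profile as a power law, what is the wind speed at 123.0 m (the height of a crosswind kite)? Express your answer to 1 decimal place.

First find α: α = ln(V₂/V₁)/ln(z₂/z₁) = ln(10.3/7.66)/ln(78.0/12.0) = 0.29613/1.87180 = 0.1582
Extrapolate from 78.0 m to 123.0 m: V₃ = 10.3 × (123.0/78.0)^0.1582 = 10.3 × 1.0747 = 11.0696 m/s

11.1 m/s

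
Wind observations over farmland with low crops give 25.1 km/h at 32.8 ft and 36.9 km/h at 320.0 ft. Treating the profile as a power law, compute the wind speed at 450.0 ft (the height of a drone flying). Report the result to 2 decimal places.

39.09 km/h

First find α: α = ln(V₂/V₁)/ln(z₂/z₁) = ln(36.9/25.1)/ln(320.0/32.8) = 0.38534/2.27789 = 0.1692
Extrapolate from 320.0 ft to 450.0 ft: V₃ = 36.9 × (450.0/320.0)^0.1692 = 36.9 × 1.0594 = 39.0907 km/h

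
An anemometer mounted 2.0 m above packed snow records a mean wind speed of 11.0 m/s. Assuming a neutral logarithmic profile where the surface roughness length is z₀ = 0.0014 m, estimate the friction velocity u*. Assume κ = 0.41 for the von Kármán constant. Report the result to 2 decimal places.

Log law: V(z) = (u*/κ) · ln(z/z₀) ⇒ u* = κ · V / ln(z/z₀)
u* = 0.41 × 11.0 / ln(2.0/0.0014) = 0.41 × 11.0 / 7.2644
   = 4.5100 / 7.2644 = 0.6208 m/s

u* ≈ 0.62 m/s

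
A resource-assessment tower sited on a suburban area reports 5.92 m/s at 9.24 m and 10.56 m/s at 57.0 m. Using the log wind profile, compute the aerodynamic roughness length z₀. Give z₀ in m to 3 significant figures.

Log law: V(z) ∝ ln(z/z₀). With r = V₁/V₂ = 5.92/10.56 = 0.56061,
r · ln(z₂/z₀) = ln(z₁/z₀) ⇒ ln z₀ = (ln z₁ − r·ln z₂)/(1 − r)
ln z₀ = (2.22354 − 0.56061×4.04305) / 0.43939 = -0.0979
z₀ = exp(-0.0979) = 0.9067 m

z₀ ≈ 0.907 m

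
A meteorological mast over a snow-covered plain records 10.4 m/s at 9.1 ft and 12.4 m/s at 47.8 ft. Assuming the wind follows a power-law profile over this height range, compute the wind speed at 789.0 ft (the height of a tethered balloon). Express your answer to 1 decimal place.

16.7 m/s

First find α: α = ln(V₂/V₁)/ln(z₂/z₁) = ln(12.4/10.4)/ln(47.8/9.1) = 0.17589/1.65875 = 0.1060
Extrapolate from 47.8 ft to 789.0 ft: V₃ = 12.4 × (789.0/47.8)^0.1060 = 12.4 × 1.3462 = 16.6932 m/s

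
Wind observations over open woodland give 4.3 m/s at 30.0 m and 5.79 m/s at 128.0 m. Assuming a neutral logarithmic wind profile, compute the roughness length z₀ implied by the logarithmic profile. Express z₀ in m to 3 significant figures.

z₀ ≈ 0.456 m

Log law: V(z) ∝ ln(z/z₀). With r = V₁/V₂ = 4.3/5.79 = 0.74266,
r · ln(z₂/z₀) = ln(z₁/z₀) ⇒ ln z₀ = (ln z₁ − r·ln z₂)/(1 − r)
ln z₀ = (3.40120 − 0.74266×4.85203) / 0.25734 = -0.7858
z₀ = exp(-0.7858) = 0.4558 m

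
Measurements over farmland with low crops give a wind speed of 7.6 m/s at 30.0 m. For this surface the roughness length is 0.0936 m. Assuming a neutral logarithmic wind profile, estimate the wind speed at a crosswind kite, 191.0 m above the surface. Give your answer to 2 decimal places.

10.04 m/s

Log law: V(z) ∝ ln(z/z₀), so V₂/V₁ = ln(z₂/z₀) / ln(z₁/z₀).
ln(191.0/0.0936) = 7.6210, ln(30.0/0.0936) = 5.7699
V₂ = 7.6 × 7.6210/5.7699 = 7.6 × 1.3208 = 10.0382 m/s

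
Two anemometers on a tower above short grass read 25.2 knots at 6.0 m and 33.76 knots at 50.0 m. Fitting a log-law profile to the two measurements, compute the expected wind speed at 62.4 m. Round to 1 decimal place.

34.7 knots

Log law: V ∝ ln(z/z₀). From the pair, with r = V₁/V₂ = 0.74645,
ln z₀ = (ln z₁ − r·ln z₂)/(1 − r) = (1.7918 − 0.74645×3.9120)/0.25355 = -4.4501 → z₀ = 0.01168 m
V₃ = V₁ · ln(z₃/z₀)/ln(z₁/z₀) = 25.2 × 8.5837/6.2419 = 34.6544 knots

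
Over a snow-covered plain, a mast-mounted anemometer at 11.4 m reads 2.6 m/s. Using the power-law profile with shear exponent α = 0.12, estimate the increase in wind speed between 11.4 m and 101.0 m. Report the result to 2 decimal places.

Power law: V₂ = V₁ · (z₂/z₁)^α = 2.6 × (8.8596)^0.12 = 3.3780 m/s
ΔV = 3.3780 − 2.6 = 0.7780 m/s

0.78 m/s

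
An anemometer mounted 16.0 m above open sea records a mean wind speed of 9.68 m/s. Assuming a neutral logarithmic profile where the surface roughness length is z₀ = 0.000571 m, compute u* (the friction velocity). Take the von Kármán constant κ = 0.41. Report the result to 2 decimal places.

Log law: V(z) = (u*/κ) · ln(z/z₀) ⇒ u* = κ · V / ln(z/z₀)
u* = 0.41 × 9.68 / ln(16.0/0.000571) = 0.41 × 9.68 / 10.2407
   = 3.9688 / 10.2407 = 0.3876 m/s

u* ≈ 0.39 m/s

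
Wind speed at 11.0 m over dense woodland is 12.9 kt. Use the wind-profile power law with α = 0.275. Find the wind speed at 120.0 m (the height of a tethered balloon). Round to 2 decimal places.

24.89 kt

Power-law profile: V₂ = V₁ · (z₂/z₁)^α
V₂ = 12.9 × (120.0/11.0)^0.275 = 12.9 × (10.9091)^0.275
    = 12.9 × 1.9293 = 24.8875 kt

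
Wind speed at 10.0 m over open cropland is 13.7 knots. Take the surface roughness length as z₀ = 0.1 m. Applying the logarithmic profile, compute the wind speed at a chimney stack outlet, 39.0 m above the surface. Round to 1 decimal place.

Log law: V(z) ∝ ln(z/z₀), so V₂/V₁ = ln(z₂/z₀) / ln(z₁/z₀).
ln(39.0/0.1) = 5.9661, ln(10.0/0.1) = 4.6052
V₂ = 13.7 × 5.9661/4.6052 = 13.7 × 1.2955 = 17.7488 knots

17.7 knots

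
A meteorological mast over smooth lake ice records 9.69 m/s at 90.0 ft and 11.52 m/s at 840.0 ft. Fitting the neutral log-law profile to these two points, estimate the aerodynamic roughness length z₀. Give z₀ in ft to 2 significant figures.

z₀ ≈ 0.00066 ft

Log law: V(z) ∝ ln(z/z₀). With r = V₁/V₂ = 9.69/11.52 = 0.84115,
r · ln(z₂/z₀) = ln(z₁/z₀) ⇒ ln z₀ = (ln z₁ − r·ln z₂)/(1 − r)
ln z₀ = (4.49981 − 0.84115×6.73340) / 0.15885 = -7.3272
z₀ = exp(-7.3272) = 0.0006574 ft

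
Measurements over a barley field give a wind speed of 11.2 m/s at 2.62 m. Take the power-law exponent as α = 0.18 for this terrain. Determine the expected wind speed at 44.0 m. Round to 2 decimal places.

Power-law profile: V₂ = V₁ · (z₂/z₁)^α
V₂ = 11.2 × (44.0/2.62)^0.18 = 11.2 × (16.7939)^0.18
    = 11.2 × 1.6616 = 18.6100 m/s

18.61 m/s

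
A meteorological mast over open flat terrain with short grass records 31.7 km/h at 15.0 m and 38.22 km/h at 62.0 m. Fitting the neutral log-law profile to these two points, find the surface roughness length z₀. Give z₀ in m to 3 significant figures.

z₀ ≈ 0.0151 m

Log law: V(z) ∝ ln(z/z₀). With r = V₁/V₂ = 31.7/38.22 = 0.82941,
r · ln(z₂/z₀) = ln(z₁/z₀) ⇒ ln z₀ = (ln z₁ − r·ln z₂)/(1 − r)
ln z₀ = (2.70805 − 0.82941×4.12713) / 0.17059 = -4.1915
z₀ = exp(-4.1915) = 0.01512 m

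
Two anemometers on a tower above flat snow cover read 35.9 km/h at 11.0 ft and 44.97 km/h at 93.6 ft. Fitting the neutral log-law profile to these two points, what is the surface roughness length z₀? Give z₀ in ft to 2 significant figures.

Log law: V(z) ∝ ln(z/z₀). With r = V₁/V₂ = 35.9/44.97 = 0.79831,
r · ln(z₂/z₀) = ln(z₁/z₀) ⇒ ln z₀ = (ln z₁ − r·ln z₂)/(1 − r)
ln z₀ = (2.39790 − 0.79831×4.53903) / 0.20169 = -6.0769
z₀ = exp(-6.0769) = 0.002295 ft

z₀ ≈ 0.0023 ft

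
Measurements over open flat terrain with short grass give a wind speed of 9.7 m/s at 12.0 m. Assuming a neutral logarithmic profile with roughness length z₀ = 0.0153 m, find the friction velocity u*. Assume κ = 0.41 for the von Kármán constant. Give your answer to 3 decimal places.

u* ≈ 0.597 m/s

Log law: V(z) = (u*/κ) · ln(z/z₀) ⇒ u* = κ · V / ln(z/z₀)
u* = 0.41 × 9.7 / ln(12.0/0.0153) = 0.41 × 9.7 / 6.6648
   = 3.9770 / 6.6648 = 0.5967 m/s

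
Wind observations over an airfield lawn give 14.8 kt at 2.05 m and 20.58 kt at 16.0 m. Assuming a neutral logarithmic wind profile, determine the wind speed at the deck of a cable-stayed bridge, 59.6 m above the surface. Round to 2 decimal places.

Log law: V ∝ ln(z/z₀). From the pair, with r = V₁/V₂ = 0.71914,
ln z₀ = (ln z₁ − r·ln z₂)/(1 − r) = (0.7178 − 0.71914×2.7726)/0.28086 = -4.5435 → z₀ = 0.01064 m
V₃ = V₁ · ln(z₃/z₀)/ln(z₁/z₀) = 14.8 × 8.6311/5.2613 = 24.2793 kt

24.28 kt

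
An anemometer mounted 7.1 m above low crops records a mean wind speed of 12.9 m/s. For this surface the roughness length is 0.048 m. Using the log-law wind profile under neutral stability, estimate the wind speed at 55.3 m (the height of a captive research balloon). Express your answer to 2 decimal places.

Log law: V(z) ∝ ln(z/z₀), so V₂/V₁ = ln(z₂/z₀) / ln(z₁/z₀).
ln(55.3/0.048) = 7.0493, ln(7.1/0.048) = 4.9966
V₂ = 12.9 × 7.0493/4.9966 = 12.9 × 1.4108 = 18.1995 m/s

18.20 m/s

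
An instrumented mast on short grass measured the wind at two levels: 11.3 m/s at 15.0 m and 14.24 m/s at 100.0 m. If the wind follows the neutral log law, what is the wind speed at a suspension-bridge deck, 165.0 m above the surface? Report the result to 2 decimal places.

15.02 m/s

Log law: V ∝ ln(z/z₀). From the pair, with r = V₁/V₂ = 0.79354,
ln z₀ = (ln z₁ − r·ln z₂)/(1 − r) = (2.7081 − 0.79354×4.6052)/0.20646 = -4.5836 → z₀ = 0.01022 m
V₃ = V₁ · ln(z₃/z₀)/ln(z₁/z₀) = 11.3 × 9.6895/7.2917 = 15.0161 m/s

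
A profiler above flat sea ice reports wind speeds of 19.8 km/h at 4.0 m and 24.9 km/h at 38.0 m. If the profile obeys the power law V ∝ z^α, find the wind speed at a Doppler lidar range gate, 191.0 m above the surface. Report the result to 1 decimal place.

First find α: α = ln(V₂/V₁)/ln(z₂/z₁) = ln(24.9/19.8)/ln(38.0/4.0) = 0.22919/2.25129 = 0.1018
Extrapolate from 38.0 m to 191.0 m: V₃ = 24.9 × (191.0/38.0)^0.1018 = 24.9 × 1.1787 = 29.3486 km/h

29.3 km/h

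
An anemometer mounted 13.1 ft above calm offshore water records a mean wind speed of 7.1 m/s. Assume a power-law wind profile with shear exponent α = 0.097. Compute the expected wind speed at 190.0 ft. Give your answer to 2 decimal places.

Power-law profile: V₂ = V₁ · (z₂/z₁)^α
V₂ = 7.1 × (190.0/13.1)^0.097 = 7.1 × (14.5038)^0.097
    = 7.1 × 1.2962 = 9.2028 m/s

9.20 m/s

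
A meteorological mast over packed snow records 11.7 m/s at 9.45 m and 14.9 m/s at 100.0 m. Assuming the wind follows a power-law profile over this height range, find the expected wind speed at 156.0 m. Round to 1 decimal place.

First find α: α = ln(V₂/V₁)/ln(z₂/z₁) = ln(14.9/11.7)/ln(100.0/9.45) = 0.24177/2.35916 = 0.1025
Extrapolate from 100.0 m to 156.0 m: V₃ = 14.9 × (156.0/100.0)^0.1025 = 14.9 × 1.0466 = 15.5947 m/s

15.6 m/s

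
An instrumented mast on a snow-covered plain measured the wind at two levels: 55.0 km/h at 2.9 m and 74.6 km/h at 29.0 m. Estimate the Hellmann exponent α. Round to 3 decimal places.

α ≈ 0.132

Power law: V₂/V₁ = (z₂/z₁)^α ⇒ α = ln(V₂/V₁) / ln(z₂/z₁)
α = ln(74.6/55.0) / ln(29.0/2.9) = ln(1.3564) / ln(10.0000)
  = 0.30481 / 2.30259 = 0.13238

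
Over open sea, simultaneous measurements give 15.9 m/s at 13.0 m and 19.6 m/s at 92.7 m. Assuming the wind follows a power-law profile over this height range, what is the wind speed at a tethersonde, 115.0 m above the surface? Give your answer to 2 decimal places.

20.06 m/s

First find α: α = ln(V₂/V₁)/ln(z₂/z₁) = ln(19.6/15.9)/ln(92.7/13.0) = 0.20921/1.96442 = 0.1065
Extrapolate from 92.7 m to 115.0 m: V₃ = 19.6 × (115.0/92.7)^0.1065 = 19.6 × 1.0232 = 20.0552 m/s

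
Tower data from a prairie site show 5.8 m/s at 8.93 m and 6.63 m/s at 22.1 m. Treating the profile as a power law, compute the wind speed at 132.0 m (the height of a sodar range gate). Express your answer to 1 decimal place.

8.6 m/s

First find α: α = ln(V₂/V₁)/ln(z₂/z₁) = ln(6.63/5.8)/ln(22.1/8.93) = 0.13375/0.90616 = 0.1476
Extrapolate from 22.1 m to 132.0 m: V₃ = 6.63 × (132.0/22.1)^0.1476 = 6.63 × 1.3019 = 8.6313 m/s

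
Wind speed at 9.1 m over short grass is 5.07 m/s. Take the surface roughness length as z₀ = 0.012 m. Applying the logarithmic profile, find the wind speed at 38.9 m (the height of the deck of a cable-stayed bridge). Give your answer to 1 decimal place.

6.2 m/s

Log law: V(z) ∝ ln(z/z₀), so V₂/V₁ = ln(z₂/z₀) / ln(z₁/z₀).
ln(38.9/0.012) = 8.0838, ln(9.1/0.012) = 6.6311
V₂ = 5.07 × 8.0838/6.6311 = 5.07 × 1.2191 = 6.1807 m/s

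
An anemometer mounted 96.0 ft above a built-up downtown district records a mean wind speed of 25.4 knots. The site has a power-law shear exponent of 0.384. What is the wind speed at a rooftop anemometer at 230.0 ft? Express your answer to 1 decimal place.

35.5 knots

Power-law profile: V₂ = V₁ · (z₂/z₁)^α
V₂ = 25.4 × (230.0/96.0)^0.384 = 25.4 × (2.3958)^0.384
    = 25.4 × 1.3987 = 35.5259 knots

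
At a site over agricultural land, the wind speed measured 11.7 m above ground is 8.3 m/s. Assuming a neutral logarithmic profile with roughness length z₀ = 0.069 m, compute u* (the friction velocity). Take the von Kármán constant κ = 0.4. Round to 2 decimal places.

Log law: V(z) = (u*/κ) · ln(z/z₀) ⇒ u* = κ · V / ln(z/z₀)
u* = 0.4 × 8.3 / ln(11.7/0.069) = 0.4 × 8.3 / 5.1332
   = 3.3200 / 5.1332 = 0.6468 m/s

u* ≈ 0.65 m/s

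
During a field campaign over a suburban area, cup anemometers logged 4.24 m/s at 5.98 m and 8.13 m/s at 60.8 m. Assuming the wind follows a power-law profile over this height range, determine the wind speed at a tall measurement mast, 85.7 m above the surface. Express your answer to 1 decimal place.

First find α: α = ln(V₂/V₁)/ln(z₂/z₁) = ln(8.13/4.24)/ln(60.8/5.98) = 0.65100/2.31917 = 0.2807
Extrapolate from 60.8 m to 85.7 m: V₃ = 8.13 × (85.7/60.8)^0.2807 = 8.13 × 1.1011 = 8.9523 m/s

9.0 m/s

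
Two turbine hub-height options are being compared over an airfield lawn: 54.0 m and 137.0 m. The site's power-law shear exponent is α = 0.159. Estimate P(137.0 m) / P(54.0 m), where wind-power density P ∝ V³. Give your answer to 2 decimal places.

Speed ratio: V_B/V_A = (z_B/z_A)^α = (137.0/54.0)^0.159 = (2.5370)^0.159 = 1.15955
Power-density ratio: P_B/P_A = (V_B/V_A)³ = (1.15955)³ = 1.55906

1.56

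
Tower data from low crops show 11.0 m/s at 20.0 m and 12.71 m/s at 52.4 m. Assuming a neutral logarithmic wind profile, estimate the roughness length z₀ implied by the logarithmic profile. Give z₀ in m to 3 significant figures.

Log law: V(z) ∝ ln(z/z₀). With r = V₁/V₂ = 11.0/12.71 = 0.86546,
r · ln(z₂/z₀) = ln(z₁/z₀) ⇒ ln z₀ = (ln z₁ − r·ln z₂)/(1 − r)
ln z₀ = (2.99573 − 0.86546×3.95891) / 0.13454 = -3.2001
z₀ = exp(-3.2001) = 0.04076 m

z₀ ≈ 0.0408 m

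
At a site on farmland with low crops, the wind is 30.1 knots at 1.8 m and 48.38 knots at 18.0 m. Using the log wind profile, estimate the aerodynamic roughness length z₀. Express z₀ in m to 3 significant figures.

z₀ ≈ 0.0406 m

Log law: V(z) ∝ ln(z/z₀). With r = V₁/V₂ = 30.1/48.38 = 0.62216,
r · ln(z₂/z₀) = ln(z₁/z₀) ⇒ ln z₀ = (ln z₁ − r·ln z₂)/(1 − r)
ln z₀ = (0.58779 − 0.62216×2.89037) / 0.37784 = -3.2037
z₀ = exp(-3.2037) = 0.04061 m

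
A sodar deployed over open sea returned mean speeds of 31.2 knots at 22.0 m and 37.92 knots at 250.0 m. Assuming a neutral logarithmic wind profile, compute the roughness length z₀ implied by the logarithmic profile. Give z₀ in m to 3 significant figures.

z₀ ≈ 0.000277 m

Log law: V(z) ∝ ln(z/z₀). With r = V₁/V₂ = 31.2/37.92 = 0.82278,
r · ln(z₂/z₀) = ln(z₁/z₀) ⇒ ln z₀ = (ln z₁ − r·ln z₂)/(1 − r)
ln z₀ = (3.09104 − 0.82278×5.52146) / 0.17722 = -8.1930
z₀ = exp(-8.1930) = 0.0002766 m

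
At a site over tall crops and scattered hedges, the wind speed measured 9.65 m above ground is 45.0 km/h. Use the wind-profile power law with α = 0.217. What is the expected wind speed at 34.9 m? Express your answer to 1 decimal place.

59.5 km/h

Power-law profile: V₂ = V₁ · (z₂/z₁)^α
V₂ = 45.0 × (34.9/9.65)^0.217 = 45.0 × (3.6166)^0.217
    = 45.0 × 1.3218 = 59.4789 km/h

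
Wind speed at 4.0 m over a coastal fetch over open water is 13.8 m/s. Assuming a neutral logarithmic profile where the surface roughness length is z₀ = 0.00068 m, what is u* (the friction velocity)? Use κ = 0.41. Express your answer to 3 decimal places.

Log law: V(z) = (u*/κ) · ln(z/z₀) ⇒ u* = κ · V / ln(z/z₀)
u* = 0.41 × 13.8 / ln(4.0/0.00068) = 0.41 × 13.8 / 8.6797
   = 5.6580 / 8.6797 = 0.6519 m/s

u* ≈ 0.652 m/s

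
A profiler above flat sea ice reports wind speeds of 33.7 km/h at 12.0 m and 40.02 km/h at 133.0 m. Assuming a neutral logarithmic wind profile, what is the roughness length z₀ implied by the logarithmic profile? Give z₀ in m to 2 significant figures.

Log law: V(z) ∝ ln(z/z₀). With r = V₁/V₂ = 33.7/40.02 = 0.84208,
r · ln(z₂/z₀) = ln(z₁/z₀) ⇒ ln z₀ = (ln z₁ − r·ln z₂)/(1 − r)
ln z₀ = (2.48491 − 0.84208×4.89035) / 0.15792 = -10.3416
z₀ = exp(-10.3416) = 0.00003226 m

z₀ ≈ 0.000032 m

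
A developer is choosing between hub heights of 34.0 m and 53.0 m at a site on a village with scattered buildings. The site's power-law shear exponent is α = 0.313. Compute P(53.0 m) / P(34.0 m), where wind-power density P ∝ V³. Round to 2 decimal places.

1.52

Speed ratio: V_B/V_A = (z_B/z_A)^α = (53.0/34.0)^0.313 = (1.5588)^0.313 = 1.14907
Power-density ratio: P_B/P_A = (V_B/V_A)³ = (1.14907)³ = 1.51718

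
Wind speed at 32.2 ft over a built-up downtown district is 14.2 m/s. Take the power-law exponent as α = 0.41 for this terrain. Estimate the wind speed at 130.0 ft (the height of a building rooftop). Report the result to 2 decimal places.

25.16 m/s

Power-law profile: V₂ = V₁ · (z₂/z₁)^α
V₂ = 14.2 × (130.0/32.2)^0.41 = 14.2 × (4.0373)^0.41
    = 14.2 × 1.7721 = 25.1643 m/s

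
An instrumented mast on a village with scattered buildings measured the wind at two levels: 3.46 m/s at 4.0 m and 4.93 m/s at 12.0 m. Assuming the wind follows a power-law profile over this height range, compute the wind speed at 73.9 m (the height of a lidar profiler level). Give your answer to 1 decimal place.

8.9 m/s

First find α: α = ln(V₂/V₁)/ln(z₂/z₁) = ln(4.93/3.46)/ln(12.0/4.0) = 0.35407/1.09861 = 0.3223
Extrapolate from 12.0 m to 73.9 m: V₃ = 4.93 × (73.9/12.0)^0.3223 = 4.93 × 1.7965 = 8.8569 m/s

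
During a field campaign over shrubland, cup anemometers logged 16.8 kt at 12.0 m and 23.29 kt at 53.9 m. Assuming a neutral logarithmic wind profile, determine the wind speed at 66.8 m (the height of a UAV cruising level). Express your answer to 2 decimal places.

24.22 kt

Log law: V ∝ ln(z/z₀). From the pair, with r = V₁/V₂ = 0.72134,
ln z₀ = (ln z₁ − r·ln z₂)/(1 − r) = (2.4849 − 0.72134×3.9871)/0.27866 = -1.4037 → z₀ = 0.2457 m
V₃ = V₁ · ln(z₃/z₀)/ln(z₁/z₀) = 16.8 × 5.6054/3.8887 = 24.2170 kt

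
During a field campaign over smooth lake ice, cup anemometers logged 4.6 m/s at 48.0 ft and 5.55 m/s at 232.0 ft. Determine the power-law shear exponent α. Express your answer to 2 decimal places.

α ≈ 0.12

Power law: V₂/V₁ = (z₂/z₁)^α ⇒ α = ln(V₂/V₁) / ln(z₂/z₁)
α = ln(5.55/4.6) / ln(232.0/48.0) = ln(1.2065) / ln(4.8333)
  = 0.18774 / 1.57554 = 0.11916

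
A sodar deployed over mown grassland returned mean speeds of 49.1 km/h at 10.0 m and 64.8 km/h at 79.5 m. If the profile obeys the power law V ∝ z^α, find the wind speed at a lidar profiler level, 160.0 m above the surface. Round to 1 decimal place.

71.2 km/h

First find α: α = ln(V₂/V₁)/ln(z₂/z₁) = ln(64.8/49.1)/ln(79.5/10.0) = 0.27745/2.07317 = 0.1338
Extrapolate from 79.5 m to 160.0 m: V₃ = 64.8 × (160.0/79.5)^0.1338 = 64.8 × 1.0981 = 71.1583 km/h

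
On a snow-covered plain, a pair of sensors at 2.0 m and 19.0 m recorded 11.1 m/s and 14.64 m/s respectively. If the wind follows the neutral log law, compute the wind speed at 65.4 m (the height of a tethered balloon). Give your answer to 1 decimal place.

Log law: V ∝ ln(z/z₀). From the pair, with r = V₁/V₂ = 0.75820,
ln z₀ = (ln z₁ − r·ln z₂)/(1 − r) = (0.6931 − 0.75820×2.9444)/0.24180 = -6.3660 → z₀ = 0.001719 m
V₃ = V₁ · ln(z₃/z₀)/ln(z₁/z₀) = 11.1 × 10.5465/7.0591 = 16.5837 m/s

16.6 m/s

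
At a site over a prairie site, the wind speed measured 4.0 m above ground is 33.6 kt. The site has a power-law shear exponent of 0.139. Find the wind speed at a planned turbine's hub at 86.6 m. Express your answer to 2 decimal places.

51.52 kt

Power-law profile: V₂ = V₁ · (z₂/z₁)^α
V₂ = 33.6 × (86.6/4.0)^0.139 = 33.6 × (21.6500)^0.139
    = 33.6 × 1.5333 = 51.5191 kt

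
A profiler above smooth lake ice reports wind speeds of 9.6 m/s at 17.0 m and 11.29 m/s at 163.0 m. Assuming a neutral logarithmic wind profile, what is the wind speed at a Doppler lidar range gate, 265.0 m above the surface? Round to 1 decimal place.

11.7 m/s

Log law: V ∝ ln(z/z₀). From the pair, with r = V₁/V₂ = 0.85031,
ln z₀ = (ln z₁ − r·ln z₂)/(1 − r) = (2.8332 − 0.85031×5.0938)/0.14969 = -10.0077 → z₀ = 0.00004505 m
V₃ = V₁ · ln(z₃/z₀)/ln(z₁/z₀) = 9.6 × 15.5874/12.8409 = 11.6533 m/s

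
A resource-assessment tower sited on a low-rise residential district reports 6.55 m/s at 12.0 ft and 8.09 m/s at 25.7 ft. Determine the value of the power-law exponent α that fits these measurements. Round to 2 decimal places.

Power law: V₂/V₁ = (z₂/z₁)^α ⇒ α = ln(V₂/V₁) / ln(z₂/z₁)
α = ln(8.09/6.55) / ln(25.7/12.0) = ln(1.2351) / ln(2.1417)
  = 0.21116 / 0.76158 = 0.27727

α ≈ 0.28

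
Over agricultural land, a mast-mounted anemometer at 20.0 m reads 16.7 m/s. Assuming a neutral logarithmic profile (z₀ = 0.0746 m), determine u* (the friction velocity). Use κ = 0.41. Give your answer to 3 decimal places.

u* ≈ 1.225 m/s

Log law: V(z) = (u*/κ) · ln(z/z₀) ⇒ u* = κ · V / ln(z/z₀)
u* = 0.41 × 16.7 / ln(20.0/0.0746) = 0.41 × 16.7 / 5.5913
   = 6.8470 / 5.5913 = 1.2246 m/s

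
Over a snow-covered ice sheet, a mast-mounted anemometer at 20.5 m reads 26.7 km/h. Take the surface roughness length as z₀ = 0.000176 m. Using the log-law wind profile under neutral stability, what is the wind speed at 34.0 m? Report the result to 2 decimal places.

27.86 km/h

Log law: V(z) ∝ ln(z/z₀), so V₂/V₁ = ln(z₂/z₀) / ln(z₁/z₀).
ln(34.0/0.000176) = 12.1714, ln(20.5/0.000176) = 11.6655
V₂ = 26.7 × 12.1714/11.6655 = 26.7 × 1.0434 = 27.8580 km/h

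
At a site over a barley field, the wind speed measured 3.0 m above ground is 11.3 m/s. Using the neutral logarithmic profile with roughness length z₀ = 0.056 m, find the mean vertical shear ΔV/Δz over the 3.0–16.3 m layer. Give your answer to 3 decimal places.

0.361 m/s/m

Log law: V₂ = V₁ · ln(z₂/z₀)/ln(z₁/z₀) = 11.3 × 5.6736/3.9810 = 16.1043 m/s
ΔV/Δz = (16.1043 − 11.3)/(16.3 − 3.0) = 4.8043/13.3000 = 0.36122 m/s/m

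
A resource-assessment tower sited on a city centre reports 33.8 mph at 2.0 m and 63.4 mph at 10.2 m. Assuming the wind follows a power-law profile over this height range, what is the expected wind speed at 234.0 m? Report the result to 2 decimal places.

212.51 mph

First find α: α = ln(V₂/V₁)/ln(z₂/z₁) = ln(63.4/33.8)/ln(10.2/2.0) = 0.62900/1.62924 = 0.3861
Extrapolate from 10.2 m to 234.0 m: V₃ = 63.4 × (234.0/10.2)^0.3861 = 63.4 × 3.3519 = 212.5122 mph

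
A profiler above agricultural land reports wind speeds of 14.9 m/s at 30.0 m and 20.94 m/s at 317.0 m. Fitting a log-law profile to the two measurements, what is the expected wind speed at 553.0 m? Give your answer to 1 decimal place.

Log law: V ∝ ln(z/z₀). From the pair, with r = V₁/V₂ = 0.71156,
ln z₀ = (ln z₁ − r·ln z₂)/(1 − r) = (3.4012 − 0.71156×5.7589)/0.28844 = -2.4150 → z₀ = 0.08937 m
V₃ = V₁ · ln(z₃/z₀)/ln(z₁/z₀) = 14.9 × 8.7304/5.8162 = 22.3655 m/s

22.4 m/s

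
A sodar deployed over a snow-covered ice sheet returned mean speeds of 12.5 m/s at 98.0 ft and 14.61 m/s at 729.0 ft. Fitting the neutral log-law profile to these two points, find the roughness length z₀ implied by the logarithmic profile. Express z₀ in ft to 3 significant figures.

Log law: V(z) ∝ ln(z/z₀). With r = V₁/V₂ = 12.5/14.61 = 0.85558,
r · ln(z₂/z₀) = ln(z₁/z₀) ⇒ ln z₀ = (ln z₁ − r·ln z₂)/(1 − r)
ln z₀ = (4.58497 − 0.85558×6.59167) / 0.14442 = -7.3031
z₀ = exp(-7.3031) = 0.0006734 ft

z₀ ≈ 0.000673 ft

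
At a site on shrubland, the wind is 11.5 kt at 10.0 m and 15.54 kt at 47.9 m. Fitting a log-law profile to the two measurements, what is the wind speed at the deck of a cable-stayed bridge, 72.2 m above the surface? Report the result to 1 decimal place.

16.6 kt

Log law: V ∝ ln(z/z₀). From the pair, with r = V₁/V₂ = 0.74003,
ln z₀ = (ln z₁ − r·ln z₂)/(1 − r) = (2.3026 − 0.74003×3.8691)/0.25997 = -2.1566 → z₀ = 0.1157 m
V₃ = V₁ · ln(z₃/z₀)/ln(z₁/z₀) = 11.5 × 6.4360/4.4592 = 16.5982 kt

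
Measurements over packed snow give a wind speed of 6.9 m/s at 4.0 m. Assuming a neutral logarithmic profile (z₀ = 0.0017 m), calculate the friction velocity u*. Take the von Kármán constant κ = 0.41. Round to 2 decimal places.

Log law: V(z) = (u*/κ) · ln(z/z₀) ⇒ u* = κ · V / ln(z/z₀)
u* = 0.41 × 6.9 / ln(4.0/0.0017) = 0.41 × 6.9 / 7.7634
   = 2.8290 / 7.7634 = 0.3644 m/s

u* ≈ 0.36 m/s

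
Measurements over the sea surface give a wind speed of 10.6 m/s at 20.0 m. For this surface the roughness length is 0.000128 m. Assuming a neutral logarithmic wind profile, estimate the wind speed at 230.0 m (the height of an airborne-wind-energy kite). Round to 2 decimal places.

Log law: V(z) ∝ ln(z/z₀), so V₂/V₁ = ln(z₂/z₀) / ln(z₁/z₀).
ln(230.0/0.000128) = 14.4016, ln(20.0/0.000128) = 11.9592
V₂ = 10.6 × 14.4016/11.9592 = 10.6 × 1.2042 = 12.7648 m/s

12.76 m/s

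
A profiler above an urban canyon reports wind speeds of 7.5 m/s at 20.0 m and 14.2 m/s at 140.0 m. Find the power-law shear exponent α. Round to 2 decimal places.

Power law: V₂/V₁ = (z₂/z₁)^α ⇒ α = ln(V₂/V₁) / ln(z₂/z₁)
α = ln(14.2/7.5) / ln(140.0/20.0) = ln(1.8933) / ln(7.0000)
  = 0.63834 / 1.94591 = 0.32804

α ≈ 0.33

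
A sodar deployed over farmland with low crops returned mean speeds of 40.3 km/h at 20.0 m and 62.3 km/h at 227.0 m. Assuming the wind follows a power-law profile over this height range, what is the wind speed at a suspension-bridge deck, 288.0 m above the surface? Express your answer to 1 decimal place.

65.0 km/h

First find α: α = ln(V₂/V₁)/ln(z₂/z₁) = ln(62.3/40.3)/ln(227.0/20.0) = 0.43561/2.42922 = 0.1793
Extrapolate from 227.0 m to 288.0 m: V₃ = 62.3 × (288.0/227.0)^0.1793 = 62.3 × 1.0436 = 65.0165 km/h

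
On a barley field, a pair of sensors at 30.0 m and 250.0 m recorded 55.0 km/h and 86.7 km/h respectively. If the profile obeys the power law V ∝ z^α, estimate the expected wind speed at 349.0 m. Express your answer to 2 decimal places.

First find α: α = ln(V₂/V₁)/ln(z₂/z₁) = ln(86.7/55.0)/ln(250.0/30.0) = 0.45512/2.12026 = 0.2147
Extrapolate from 250.0 m to 349.0 m: V₃ = 86.7 × (349.0/250.0)^0.2147 = 86.7 × 1.0742 = 93.1363 km/h

93.14 km/h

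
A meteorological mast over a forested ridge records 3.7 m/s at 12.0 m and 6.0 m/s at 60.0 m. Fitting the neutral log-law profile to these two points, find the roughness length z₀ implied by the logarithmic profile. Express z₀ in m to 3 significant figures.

Log law: V(z) ∝ ln(z/z₀). With r = V₁/V₂ = 3.7/6.0 = 0.61667,
r · ln(z₂/z₀) = ln(z₁/z₀) ⇒ ln z₀ = (ln z₁ − r·ln z₂)/(1 − r)
ln z₀ = (2.48491 − 0.61667×4.09434) / 0.38333 = -0.1042
z₀ = exp(-0.1042) = 0.9011 m

z₀ ≈ 0.901 m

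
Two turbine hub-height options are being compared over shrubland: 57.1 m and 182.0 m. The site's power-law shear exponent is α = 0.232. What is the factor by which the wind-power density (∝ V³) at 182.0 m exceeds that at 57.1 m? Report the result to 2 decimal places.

2.24

Speed ratio: V_B/V_A = (z_B/z_A)^α = (182.0/57.1)^0.232 = (3.1874)^0.232 = 1.30857
Power-density ratio: P_B/P_A = (V_B/V_A)³ = (1.30857)³ = 2.24074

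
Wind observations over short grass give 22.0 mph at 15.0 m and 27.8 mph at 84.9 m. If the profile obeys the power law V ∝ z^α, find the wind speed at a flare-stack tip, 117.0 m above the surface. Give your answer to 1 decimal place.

29.0 mph

First find α: α = ln(V₂/V₁)/ln(z₂/z₁) = ln(27.8/22.0)/ln(84.9/15.0) = 0.23399/1.73342 = 0.1350
Extrapolate from 84.9 m to 117.0 m: V₃ = 27.8 × (117.0/84.9)^0.1350 = 27.8 × 1.0442 = 29.0299 mph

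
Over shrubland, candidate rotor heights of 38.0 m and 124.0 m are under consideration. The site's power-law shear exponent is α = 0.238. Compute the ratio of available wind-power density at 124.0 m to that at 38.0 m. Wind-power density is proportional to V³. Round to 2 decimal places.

2.33

Speed ratio: V_B/V_A = (z_B/z_A)^α = (124.0/38.0)^0.238 = (3.2632)^0.238 = 1.32509
Power-density ratio: P_B/P_A = (V_B/V_A)³ = (1.32509)³ = 2.32669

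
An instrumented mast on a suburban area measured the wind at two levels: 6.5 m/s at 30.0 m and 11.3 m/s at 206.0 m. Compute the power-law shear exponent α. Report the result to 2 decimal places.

α ≈ 0.29

Power law: V₂/V₁ = (z₂/z₁)^α ⇒ α = ln(V₂/V₁) / ln(z₂/z₁)
α = ln(11.3/6.5) / ln(206.0/30.0) = ln(1.7385) / ln(6.8667)
  = 0.55300 / 1.92668 = 0.28702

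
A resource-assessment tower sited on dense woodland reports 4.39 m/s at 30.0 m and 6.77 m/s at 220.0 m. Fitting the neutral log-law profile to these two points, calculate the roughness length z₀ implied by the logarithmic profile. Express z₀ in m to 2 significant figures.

z₀ ≈ 0.76 m

Log law: V(z) ∝ ln(z/z₀). With r = V₁/V₂ = 4.39/6.77 = 0.64845,
r · ln(z₂/z₀) = ln(z₁/z₀) ⇒ ln z₀ = (ln z₁ − r·ln z₂)/(1 − r)
ln z₀ = (3.40120 − 0.64845×5.39363) / 0.35155 = -0.2739
z₀ = exp(-0.2739) = 0.7604 m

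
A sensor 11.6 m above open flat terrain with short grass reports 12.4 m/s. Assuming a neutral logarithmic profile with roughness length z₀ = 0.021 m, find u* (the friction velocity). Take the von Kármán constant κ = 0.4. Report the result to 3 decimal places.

Log law: V(z) = (u*/κ) · ln(z/z₀) ⇒ u* = κ · V / ln(z/z₀)
u* = 0.4 × 12.4 / ln(11.6/0.021) = 0.4 × 12.4 / 6.3142
   = 4.9600 / 6.3142 = 0.7855 m/s

u* ≈ 0.786 m/s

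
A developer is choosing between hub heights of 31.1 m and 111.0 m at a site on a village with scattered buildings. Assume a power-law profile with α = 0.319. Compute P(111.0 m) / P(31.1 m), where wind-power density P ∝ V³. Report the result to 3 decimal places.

3.379

Speed ratio: V_B/V_A = (z_B/z_A)^α = (111.0/31.1)^0.319 = (3.5691)^0.319 = 1.50061
Power-density ratio: P_B/P_A = (V_B/V_A)³ = (1.50061)³ = 3.37911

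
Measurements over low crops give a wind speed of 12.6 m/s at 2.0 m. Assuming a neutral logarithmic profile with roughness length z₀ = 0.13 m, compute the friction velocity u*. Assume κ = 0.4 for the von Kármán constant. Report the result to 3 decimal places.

u* ≈ 1.844 m/s

Log law: V(z) = (u*/κ) · ln(z/z₀) ⇒ u* = κ · V / ln(z/z₀)
u* = 0.4 × 12.6 / ln(2.0/0.13) = 0.4 × 12.6 / 2.7334
   = 5.0400 / 2.7334 = 1.8439 m/s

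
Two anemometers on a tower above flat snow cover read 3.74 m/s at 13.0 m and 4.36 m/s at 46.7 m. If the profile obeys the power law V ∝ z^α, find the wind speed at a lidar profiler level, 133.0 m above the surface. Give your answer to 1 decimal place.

4.9 m/s

First find α: α = ln(V₂/V₁)/ln(z₂/z₁) = ln(4.36/3.74)/ln(46.7/13.0) = 0.15339/1.27879 = 0.1199
Extrapolate from 46.7 m to 133.0 m: V₃ = 4.36 × (133.0/46.7)^0.1199 = 4.36 × 1.1338 = 4.9432 m/s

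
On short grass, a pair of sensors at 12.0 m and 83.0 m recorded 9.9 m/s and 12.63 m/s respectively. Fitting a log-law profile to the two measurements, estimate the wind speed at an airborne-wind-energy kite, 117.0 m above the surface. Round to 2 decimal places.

13.11 m/s

Log law: V ∝ ln(z/z₀). From the pair, with r = V₁/V₂ = 0.78385,
ln z₀ = (ln z₁ − r·ln z₂)/(1 − r) = (2.4849 − 0.78385×4.4188)/0.21615 = -4.5283 → z₀ = 0.01080 m
V₃ = V₁ · ln(z₃/z₀)/ln(z₁/z₀) = 9.9 × 9.2904/7.0132 = 13.1147 m/s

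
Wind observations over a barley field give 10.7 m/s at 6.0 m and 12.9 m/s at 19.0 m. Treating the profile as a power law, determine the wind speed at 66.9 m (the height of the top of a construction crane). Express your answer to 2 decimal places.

15.82 m/s

First find α: α = ln(V₂/V₁)/ln(z₂/z₁) = ln(12.9/10.7)/ln(19.0/6.0) = 0.18698/1.15268 = 0.1622
Extrapolate from 19.0 m to 66.9 m: V₃ = 12.9 × (66.9/19.0)^0.1622 = 12.9 × 1.2265 = 15.8223 m/s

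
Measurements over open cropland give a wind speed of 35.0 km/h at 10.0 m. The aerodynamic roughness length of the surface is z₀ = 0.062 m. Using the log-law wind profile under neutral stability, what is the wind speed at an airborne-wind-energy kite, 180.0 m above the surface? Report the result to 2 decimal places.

54.90 km/h

Log law: V(z) ∝ ln(z/z₀), so V₂/V₁ = ln(z₂/z₀) / ln(z₁/z₀).
ln(180.0/0.062) = 7.9736, ln(10.0/0.062) = 5.0832
V₂ = 35.0 × 7.9736/5.0832 = 35.0 × 1.5686 = 54.9014 km/h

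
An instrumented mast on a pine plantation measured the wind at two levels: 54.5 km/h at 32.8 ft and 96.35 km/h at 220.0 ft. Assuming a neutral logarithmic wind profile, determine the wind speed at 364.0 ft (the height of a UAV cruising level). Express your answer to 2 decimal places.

Log law: V ∝ ln(z/z₀). From the pair, with r = V₁/V₂ = 0.56565,
ln z₀ = (ln z₁ − r·ln z₂)/(1 − r) = (3.4904 − 0.56565×5.3936)/0.43435 = 1.0119 → z₀ = 2.751 ft
V₃ = V₁ · ln(z₃/z₀)/ln(z₁/z₀) = 54.5 × 4.8852/2.4785 = 107.4222 km/h

107.42 km/h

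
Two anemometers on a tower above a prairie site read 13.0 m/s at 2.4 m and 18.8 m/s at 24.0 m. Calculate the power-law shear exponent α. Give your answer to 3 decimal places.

α ≈ 0.160

Power law: V₂/V₁ = (z₂/z₁)^α ⇒ α = ln(V₂/V₁) / ln(z₂/z₁)
α = ln(18.8/13.0) / ln(24.0/2.4) = ln(1.4462) / ln(10.0000)
  = 0.36891 / 2.30259 = 0.16021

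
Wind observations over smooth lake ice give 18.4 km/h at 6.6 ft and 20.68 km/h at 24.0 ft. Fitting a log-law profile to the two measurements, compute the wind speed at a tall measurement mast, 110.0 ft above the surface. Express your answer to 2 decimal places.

23.37 km/h

Log law: V ∝ ln(z/z₀). From the pair, with r = V₁/V₂ = 0.88975,
ln z₀ = (ln z₁ − r·ln z₂)/(1 − r) = (1.8871 − 0.88975×3.1781)/0.11025 = -8.5314 → z₀ = 0.0001972 ft
V₃ = V₁ · ln(z₃/z₀)/ln(z₁/z₀) = 18.4 × 13.2319/10.4185 = 23.3687 km/h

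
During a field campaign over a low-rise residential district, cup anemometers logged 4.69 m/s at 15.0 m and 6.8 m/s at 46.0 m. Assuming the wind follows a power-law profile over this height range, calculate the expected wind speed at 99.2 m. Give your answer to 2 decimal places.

First find α: α = ln(V₂/V₁)/ln(z₂/z₁) = ln(6.8/4.69)/ln(46.0/15.0) = 0.37149/1.12059 = 0.3315
Extrapolate from 46.0 m to 99.2 m: V₃ = 6.8 × (99.2/46.0)^0.3315 = 6.8 × 1.2902 = 8.7731 m/s

8.77 m/s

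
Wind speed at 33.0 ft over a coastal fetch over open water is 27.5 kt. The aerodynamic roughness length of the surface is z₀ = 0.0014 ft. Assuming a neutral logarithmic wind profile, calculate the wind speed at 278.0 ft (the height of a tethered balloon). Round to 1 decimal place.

33.3 kt

Log law: V(z) ∝ ln(z/z₀), so V₂/V₁ = ln(z₂/z₀) / ln(z₁/z₀).
ln(278.0/0.0014) = 12.1989, ln(33.0/0.0014) = 10.0678
V₂ = 27.5 × 12.1989/10.0678 = 27.5 × 1.2117 = 33.3211 kt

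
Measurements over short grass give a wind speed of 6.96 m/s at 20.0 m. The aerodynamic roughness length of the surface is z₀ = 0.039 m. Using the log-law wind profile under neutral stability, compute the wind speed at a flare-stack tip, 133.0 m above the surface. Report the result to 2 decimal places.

Log law: V(z) ∝ ln(z/z₀), so V₂/V₁ = ln(z₂/z₀) / ln(z₁/z₀).
ln(133.0/0.039) = 8.1345, ln(20.0/0.039) = 6.2399
V₂ = 6.96 × 8.1345/6.2399 = 6.96 × 1.3036 = 9.0733 m/s

9.07 m/s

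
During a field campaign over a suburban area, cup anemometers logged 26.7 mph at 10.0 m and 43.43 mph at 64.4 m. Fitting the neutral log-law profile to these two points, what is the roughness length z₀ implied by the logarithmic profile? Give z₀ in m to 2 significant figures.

z₀ ≈ 0.51 m

Log law: V(z) ∝ ln(z/z₀). With r = V₁/V₂ = 26.7/43.43 = 0.61478,
r · ln(z₂/z₀) = ln(z₁/z₀) ⇒ ln z₀ = (ln z₁ − r·ln z₂)/(1 − r)
ln z₀ = (2.30259 − 0.61478×4.16511) / 0.38522 = -0.6699
z₀ = exp(-0.6699) = 0.5118 m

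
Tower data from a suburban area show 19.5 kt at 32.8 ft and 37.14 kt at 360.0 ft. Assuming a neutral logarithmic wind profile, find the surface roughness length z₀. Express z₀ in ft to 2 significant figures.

z₀ ≈ 2.3 ft

Log law: V(z) ∝ ln(z/z₀). With r = V₁/V₂ = 19.5/37.14 = 0.52504,
r · ln(z₂/z₀) = ln(z₁/z₀) ⇒ ln z₀ = (ln z₁ − r·ln z₂)/(1 − r)
ln z₀ = (3.49043 − 0.52504×5.88610) / 0.47496 = 0.8421
z₀ = exp(0.8421) = 2.321 ft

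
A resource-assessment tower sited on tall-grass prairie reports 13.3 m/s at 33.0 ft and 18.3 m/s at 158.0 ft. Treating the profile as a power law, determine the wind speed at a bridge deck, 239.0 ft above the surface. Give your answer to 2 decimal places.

19.91 m/s

First find α: α = ln(V₂/V₁)/ln(z₂/z₁) = ln(18.3/13.3)/ln(158.0/33.0) = 0.31914/1.56609 = 0.2038
Extrapolate from 158.0 ft to 239.0 ft: V₃ = 18.3 × (239.0/158.0)^0.2038 = 18.3 × 1.0880 = 19.9103 m/s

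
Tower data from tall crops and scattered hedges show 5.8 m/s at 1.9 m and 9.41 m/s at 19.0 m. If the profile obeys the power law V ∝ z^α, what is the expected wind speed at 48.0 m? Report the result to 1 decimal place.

First find α: α = ln(V₂/V₁)/ln(z₂/z₁) = ln(9.41/5.8)/ln(19.0/1.9) = 0.48392/2.30259 = 0.2102
Extrapolate from 19.0 m to 48.0 m: V₃ = 9.41 × (48.0/19.0)^0.2102 = 9.41 × 1.2150 = 11.4334 m/s

11.4 m/s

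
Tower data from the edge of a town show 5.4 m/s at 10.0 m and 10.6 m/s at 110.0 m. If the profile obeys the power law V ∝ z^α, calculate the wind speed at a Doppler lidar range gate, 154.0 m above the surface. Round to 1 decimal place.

First find α: α = ln(V₂/V₁)/ln(z₂/z₁) = ln(10.6/5.4)/ln(110.0/10.0) = 0.67446/2.39790 = 0.2813
Extrapolate from 110.0 m to 154.0 m: V₃ = 10.6 × (154.0/110.0)^0.2813 = 10.6 × 1.0993 = 11.6522 m/s

11.7 m/s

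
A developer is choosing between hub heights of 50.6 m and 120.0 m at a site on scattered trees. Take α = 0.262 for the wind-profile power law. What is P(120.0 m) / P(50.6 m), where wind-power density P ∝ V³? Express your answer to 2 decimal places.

Speed ratio: V_B/V_A = (z_B/z_A)^α = (120.0/50.6)^0.262 = (2.3715)^0.262 = 1.25389
Power-density ratio: P_B/P_A = (V_B/V_A)³ = (1.25389)³ = 1.97140

1.97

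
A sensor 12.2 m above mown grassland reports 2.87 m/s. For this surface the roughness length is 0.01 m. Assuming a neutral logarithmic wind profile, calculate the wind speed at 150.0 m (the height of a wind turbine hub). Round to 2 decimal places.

Log law: V(z) ∝ ln(z/z₀), so V₂/V₁ = ln(z₂/z₀) / ln(z₁/z₀).
ln(150.0/0.01) = 9.6158, ln(12.2/0.01) = 7.1066
V₂ = 2.87 × 9.6158/7.1066 = 2.87 × 1.3531 = 3.8833 m/s

3.88 m/s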